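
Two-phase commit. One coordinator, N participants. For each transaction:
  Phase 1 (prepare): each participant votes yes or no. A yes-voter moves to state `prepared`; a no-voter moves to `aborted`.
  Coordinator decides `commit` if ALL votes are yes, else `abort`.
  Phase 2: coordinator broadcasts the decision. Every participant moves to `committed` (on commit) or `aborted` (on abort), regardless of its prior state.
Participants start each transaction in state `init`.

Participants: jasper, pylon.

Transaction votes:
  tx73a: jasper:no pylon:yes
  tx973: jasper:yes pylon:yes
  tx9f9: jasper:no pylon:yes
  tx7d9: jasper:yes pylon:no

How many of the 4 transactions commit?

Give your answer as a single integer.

tx73a: no from jasper -> abort (commits=0)
tx973: all yes -> commit (commits=1)
tx9f9: no from jasper -> abort (commits=1)
tx7d9: no from pylon -> abort (commits=1)

Answer: 1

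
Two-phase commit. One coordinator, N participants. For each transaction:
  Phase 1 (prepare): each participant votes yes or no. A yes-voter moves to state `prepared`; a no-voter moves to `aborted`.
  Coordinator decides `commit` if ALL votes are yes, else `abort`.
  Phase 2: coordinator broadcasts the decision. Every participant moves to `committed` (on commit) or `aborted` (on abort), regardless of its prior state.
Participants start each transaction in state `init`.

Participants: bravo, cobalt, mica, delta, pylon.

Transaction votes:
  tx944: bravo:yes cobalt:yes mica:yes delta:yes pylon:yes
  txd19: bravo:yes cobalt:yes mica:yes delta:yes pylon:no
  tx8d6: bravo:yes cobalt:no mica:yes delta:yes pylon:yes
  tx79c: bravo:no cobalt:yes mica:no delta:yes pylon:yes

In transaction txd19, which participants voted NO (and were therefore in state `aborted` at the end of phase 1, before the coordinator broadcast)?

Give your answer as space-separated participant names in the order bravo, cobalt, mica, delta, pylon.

Answer: pylon

Derivation:
Txn txd19 phase 1: bravo yes -> prepared; cobalt yes -> prepared; mica yes -> prepared; delta yes -> prepared; pylon no -> aborted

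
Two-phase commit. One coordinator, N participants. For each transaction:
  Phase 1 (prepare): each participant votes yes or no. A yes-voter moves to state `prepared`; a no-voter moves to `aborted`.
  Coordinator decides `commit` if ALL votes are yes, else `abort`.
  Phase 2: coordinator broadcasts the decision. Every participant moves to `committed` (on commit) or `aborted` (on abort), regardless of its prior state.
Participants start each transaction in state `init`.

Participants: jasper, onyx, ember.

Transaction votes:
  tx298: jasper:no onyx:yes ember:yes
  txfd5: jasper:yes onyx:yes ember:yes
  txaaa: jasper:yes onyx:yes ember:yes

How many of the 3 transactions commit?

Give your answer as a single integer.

Answer: 2

Derivation:
tx298: no from jasper -> abort (commits=0)
txfd5: all yes -> commit (commits=1)
txaaa: all yes -> commit (commits=2)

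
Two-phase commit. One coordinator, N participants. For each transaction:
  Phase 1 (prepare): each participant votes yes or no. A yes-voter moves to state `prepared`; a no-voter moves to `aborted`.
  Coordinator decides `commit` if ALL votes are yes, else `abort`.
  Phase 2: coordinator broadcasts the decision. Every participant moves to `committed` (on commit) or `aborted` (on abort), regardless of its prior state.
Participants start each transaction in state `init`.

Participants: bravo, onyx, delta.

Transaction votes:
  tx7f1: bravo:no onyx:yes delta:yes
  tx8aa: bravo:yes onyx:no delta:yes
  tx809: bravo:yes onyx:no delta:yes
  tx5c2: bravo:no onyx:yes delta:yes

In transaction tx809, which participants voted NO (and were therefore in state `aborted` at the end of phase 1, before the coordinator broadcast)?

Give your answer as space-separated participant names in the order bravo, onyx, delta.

Txn tx809 phase 1: bravo yes -> prepared; onyx no -> aborted; delta yes -> prepared

Answer: onyx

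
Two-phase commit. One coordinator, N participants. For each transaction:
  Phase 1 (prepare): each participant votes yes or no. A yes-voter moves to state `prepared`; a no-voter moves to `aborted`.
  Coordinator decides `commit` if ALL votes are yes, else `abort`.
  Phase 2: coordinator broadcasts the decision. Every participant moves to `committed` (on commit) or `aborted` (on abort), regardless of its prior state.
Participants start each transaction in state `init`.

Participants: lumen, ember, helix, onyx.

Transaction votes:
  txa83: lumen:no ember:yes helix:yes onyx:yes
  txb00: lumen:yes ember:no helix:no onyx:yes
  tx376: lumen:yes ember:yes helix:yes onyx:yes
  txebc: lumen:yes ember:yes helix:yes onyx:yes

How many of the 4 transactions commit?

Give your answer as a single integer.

txa83: no from lumen -> abort (commits=0)
txb00: no from ember, helix -> abort (commits=0)
tx376: all yes -> commit (commits=1)
txebc: all yes -> commit (commits=2)

Answer: 2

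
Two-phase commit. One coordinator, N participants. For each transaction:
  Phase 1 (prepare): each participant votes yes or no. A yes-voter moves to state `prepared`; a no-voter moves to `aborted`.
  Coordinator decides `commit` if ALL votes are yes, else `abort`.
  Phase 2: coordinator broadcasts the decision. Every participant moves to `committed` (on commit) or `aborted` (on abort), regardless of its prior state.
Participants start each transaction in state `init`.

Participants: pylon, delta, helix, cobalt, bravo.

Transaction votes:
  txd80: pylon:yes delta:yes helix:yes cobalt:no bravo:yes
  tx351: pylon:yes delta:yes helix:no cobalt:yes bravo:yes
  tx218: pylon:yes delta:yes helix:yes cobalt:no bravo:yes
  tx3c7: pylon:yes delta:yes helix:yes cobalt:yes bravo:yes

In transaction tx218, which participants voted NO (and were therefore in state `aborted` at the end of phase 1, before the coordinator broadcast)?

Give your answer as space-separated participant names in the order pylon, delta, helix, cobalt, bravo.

Answer: cobalt

Derivation:
Txn tx218 phase 1: pylon yes -> prepared; delta yes -> prepared; helix yes -> prepared; cobalt no -> aborted; bravo yes -> prepared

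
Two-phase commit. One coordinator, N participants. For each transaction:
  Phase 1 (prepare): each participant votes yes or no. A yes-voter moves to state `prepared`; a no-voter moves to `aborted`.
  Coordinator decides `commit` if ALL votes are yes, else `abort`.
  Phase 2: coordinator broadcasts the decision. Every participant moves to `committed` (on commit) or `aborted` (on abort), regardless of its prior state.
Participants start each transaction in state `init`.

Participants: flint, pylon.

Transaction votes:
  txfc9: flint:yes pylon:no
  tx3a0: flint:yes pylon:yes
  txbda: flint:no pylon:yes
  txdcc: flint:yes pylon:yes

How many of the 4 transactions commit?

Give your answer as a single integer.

txfc9: no from pylon -> abort (commits=0)
tx3a0: all yes -> commit (commits=1)
txbda: no from flint -> abort (commits=1)
txdcc: all yes -> commit (commits=2)

Answer: 2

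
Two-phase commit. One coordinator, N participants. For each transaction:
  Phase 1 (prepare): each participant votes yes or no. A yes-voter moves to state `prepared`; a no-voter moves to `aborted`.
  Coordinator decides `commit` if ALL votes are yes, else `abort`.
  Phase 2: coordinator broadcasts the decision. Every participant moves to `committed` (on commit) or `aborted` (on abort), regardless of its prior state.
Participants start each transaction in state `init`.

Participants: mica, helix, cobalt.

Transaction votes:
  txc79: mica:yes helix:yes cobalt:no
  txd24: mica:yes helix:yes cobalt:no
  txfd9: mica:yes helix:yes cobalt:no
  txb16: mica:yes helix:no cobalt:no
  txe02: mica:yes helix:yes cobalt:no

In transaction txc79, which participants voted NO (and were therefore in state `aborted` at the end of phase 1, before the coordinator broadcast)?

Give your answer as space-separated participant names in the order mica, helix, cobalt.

Answer: cobalt

Derivation:
Txn txc79 phase 1: mica yes -> prepared; helix yes -> prepared; cobalt no -> aborted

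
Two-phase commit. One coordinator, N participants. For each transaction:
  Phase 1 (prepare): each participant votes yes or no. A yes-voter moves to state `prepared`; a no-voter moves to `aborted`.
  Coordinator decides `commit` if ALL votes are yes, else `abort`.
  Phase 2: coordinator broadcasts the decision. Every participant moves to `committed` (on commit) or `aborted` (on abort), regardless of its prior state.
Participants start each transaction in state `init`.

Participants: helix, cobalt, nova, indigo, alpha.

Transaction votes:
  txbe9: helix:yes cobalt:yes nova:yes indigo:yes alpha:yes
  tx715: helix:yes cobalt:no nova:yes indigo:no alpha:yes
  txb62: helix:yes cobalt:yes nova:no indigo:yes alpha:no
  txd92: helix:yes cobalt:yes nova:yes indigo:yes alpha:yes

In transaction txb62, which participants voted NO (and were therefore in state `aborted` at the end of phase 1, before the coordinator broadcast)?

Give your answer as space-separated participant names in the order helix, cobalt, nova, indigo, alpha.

Answer: nova alpha

Derivation:
Txn txb62 phase 1: helix yes -> prepared; cobalt yes -> prepared; nova no -> aborted; indigo yes -> prepared; alpha no -> aborted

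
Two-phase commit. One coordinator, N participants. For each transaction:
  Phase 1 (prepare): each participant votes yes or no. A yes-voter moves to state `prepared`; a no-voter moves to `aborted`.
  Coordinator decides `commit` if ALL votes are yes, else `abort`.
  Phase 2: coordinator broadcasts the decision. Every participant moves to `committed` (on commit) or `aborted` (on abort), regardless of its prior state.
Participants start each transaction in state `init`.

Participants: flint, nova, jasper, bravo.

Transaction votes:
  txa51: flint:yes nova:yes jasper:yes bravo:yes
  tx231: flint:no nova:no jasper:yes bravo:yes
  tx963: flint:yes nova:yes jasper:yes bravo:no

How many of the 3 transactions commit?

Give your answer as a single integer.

txa51: all yes -> commit (commits=1)
tx231: no from flint, nova -> abort (commits=1)
tx963: no from bravo -> abort (commits=1)

Answer: 1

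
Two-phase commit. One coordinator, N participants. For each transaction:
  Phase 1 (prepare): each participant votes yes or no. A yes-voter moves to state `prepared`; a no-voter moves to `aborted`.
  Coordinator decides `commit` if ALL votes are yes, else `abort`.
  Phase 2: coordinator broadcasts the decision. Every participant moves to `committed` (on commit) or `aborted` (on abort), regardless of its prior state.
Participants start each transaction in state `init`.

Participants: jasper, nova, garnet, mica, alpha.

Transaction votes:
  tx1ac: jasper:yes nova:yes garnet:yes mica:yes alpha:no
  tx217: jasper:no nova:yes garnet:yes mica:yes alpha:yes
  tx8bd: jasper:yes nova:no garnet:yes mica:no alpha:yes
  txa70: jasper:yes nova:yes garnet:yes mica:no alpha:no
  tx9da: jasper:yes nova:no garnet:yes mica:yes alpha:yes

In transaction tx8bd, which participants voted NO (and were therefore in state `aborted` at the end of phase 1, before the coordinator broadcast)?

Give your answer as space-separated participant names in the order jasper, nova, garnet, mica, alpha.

Txn tx8bd phase 1: jasper yes -> prepared; nova no -> aborted; garnet yes -> prepared; mica no -> aborted; alpha yes -> prepared

Answer: nova mica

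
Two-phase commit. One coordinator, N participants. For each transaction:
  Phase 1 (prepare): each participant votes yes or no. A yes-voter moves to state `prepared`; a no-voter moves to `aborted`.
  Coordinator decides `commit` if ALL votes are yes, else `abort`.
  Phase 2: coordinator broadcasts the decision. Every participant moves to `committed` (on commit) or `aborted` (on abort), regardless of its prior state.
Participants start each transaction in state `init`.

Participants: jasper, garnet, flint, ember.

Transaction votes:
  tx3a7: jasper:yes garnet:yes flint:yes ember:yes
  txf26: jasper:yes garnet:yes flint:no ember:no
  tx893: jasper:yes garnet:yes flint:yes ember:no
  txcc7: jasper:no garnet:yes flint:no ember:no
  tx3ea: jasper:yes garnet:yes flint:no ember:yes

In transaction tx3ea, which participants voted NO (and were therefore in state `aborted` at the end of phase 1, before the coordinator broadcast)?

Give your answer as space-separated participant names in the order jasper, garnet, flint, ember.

Txn tx3ea phase 1: jasper yes -> prepared; garnet yes -> prepared; flint no -> aborted; ember yes -> prepared

Answer: flint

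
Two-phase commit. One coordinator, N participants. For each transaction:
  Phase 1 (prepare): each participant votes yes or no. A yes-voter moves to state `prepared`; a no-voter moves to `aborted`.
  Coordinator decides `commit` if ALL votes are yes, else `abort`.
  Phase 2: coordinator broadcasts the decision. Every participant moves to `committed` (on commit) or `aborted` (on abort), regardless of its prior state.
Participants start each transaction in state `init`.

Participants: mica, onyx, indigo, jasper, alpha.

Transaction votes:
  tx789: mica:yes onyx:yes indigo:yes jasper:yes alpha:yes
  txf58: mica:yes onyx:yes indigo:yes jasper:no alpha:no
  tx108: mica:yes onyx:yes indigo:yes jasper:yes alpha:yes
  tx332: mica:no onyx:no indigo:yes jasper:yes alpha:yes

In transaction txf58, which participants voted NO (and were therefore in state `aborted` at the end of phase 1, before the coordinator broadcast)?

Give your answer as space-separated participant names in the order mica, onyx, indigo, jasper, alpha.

Txn txf58 phase 1: mica yes -> prepared; onyx yes -> prepared; indigo yes -> prepared; jasper no -> aborted; alpha no -> aborted

Answer: jasper alpha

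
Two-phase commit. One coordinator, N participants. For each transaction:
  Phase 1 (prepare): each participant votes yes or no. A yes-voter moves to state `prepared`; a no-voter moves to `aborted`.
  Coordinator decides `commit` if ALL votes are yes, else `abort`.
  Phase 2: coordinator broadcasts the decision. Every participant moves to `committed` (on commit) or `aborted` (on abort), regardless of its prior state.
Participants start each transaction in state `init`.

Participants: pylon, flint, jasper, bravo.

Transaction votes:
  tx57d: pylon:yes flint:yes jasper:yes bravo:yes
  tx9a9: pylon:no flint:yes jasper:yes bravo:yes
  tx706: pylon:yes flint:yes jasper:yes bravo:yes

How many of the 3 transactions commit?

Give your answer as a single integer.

Answer: 2

Derivation:
tx57d: all yes -> commit (commits=1)
tx9a9: no from pylon -> abort (commits=1)
tx706: all yes -> commit (commits=2)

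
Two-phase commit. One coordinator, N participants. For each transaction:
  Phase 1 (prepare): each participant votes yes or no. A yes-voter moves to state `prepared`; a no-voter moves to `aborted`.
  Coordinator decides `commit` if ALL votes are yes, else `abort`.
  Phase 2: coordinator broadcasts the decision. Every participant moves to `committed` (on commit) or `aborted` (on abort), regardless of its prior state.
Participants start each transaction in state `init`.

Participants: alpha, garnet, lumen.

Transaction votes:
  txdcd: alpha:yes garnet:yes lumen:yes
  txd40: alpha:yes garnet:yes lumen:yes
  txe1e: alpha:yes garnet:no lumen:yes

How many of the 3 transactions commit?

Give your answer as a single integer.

Answer: 2

Derivation:
txdcd: all yes -> commit (commits=1)
txd40: all yes -> commit (commits=2)
txe1e: no from garnet -> abort (commits=2)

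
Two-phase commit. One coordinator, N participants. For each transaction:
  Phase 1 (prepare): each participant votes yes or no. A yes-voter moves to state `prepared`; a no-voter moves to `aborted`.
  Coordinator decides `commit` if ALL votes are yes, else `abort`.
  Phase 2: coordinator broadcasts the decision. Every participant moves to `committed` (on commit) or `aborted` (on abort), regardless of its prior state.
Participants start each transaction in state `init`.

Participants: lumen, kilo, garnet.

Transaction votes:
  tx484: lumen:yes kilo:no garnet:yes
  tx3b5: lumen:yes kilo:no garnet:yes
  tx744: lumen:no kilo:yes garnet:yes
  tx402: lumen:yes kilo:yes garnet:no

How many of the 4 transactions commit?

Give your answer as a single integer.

tx484: no from kilo -> abort (commits=0)
tx3b5: no from kilo -> abort (commits=0)
tx744: no from lumen -> abort (commits=0)
tx402: no from garnet -> abort (commits=0)

Answer: 0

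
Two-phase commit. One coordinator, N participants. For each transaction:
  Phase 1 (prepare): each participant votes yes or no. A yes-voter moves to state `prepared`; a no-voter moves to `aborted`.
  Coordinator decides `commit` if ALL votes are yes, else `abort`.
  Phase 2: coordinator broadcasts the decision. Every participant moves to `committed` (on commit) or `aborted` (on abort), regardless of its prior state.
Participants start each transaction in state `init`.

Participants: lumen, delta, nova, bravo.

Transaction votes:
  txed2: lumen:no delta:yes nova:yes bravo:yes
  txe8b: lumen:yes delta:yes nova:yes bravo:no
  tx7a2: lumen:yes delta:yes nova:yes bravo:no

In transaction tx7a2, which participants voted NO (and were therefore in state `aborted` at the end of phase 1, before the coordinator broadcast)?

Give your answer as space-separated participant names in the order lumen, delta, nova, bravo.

Answer: bravo

Derivation:
Txn tx7a2 phase 1: lumen yes -> prepared; delta yes -> prepared; nova yes -> prepared; bravo no -> aborted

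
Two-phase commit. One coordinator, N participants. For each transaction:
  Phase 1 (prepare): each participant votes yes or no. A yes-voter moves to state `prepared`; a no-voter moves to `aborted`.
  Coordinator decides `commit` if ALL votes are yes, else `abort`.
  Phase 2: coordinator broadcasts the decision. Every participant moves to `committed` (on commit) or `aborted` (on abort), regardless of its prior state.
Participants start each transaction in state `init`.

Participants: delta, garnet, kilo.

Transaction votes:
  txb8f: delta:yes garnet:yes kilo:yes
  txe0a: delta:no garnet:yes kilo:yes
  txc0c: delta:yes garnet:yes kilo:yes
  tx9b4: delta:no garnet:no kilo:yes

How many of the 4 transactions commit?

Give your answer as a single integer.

Answer: 2

Derivation:
txb8f: all yes -> commit (commits=1)
txe0a: no from delta -> abort (commits=1)
txc0c: all yes -> commit (commits=2)
tx9b4: no from delta, garnet -> abort (commits=2)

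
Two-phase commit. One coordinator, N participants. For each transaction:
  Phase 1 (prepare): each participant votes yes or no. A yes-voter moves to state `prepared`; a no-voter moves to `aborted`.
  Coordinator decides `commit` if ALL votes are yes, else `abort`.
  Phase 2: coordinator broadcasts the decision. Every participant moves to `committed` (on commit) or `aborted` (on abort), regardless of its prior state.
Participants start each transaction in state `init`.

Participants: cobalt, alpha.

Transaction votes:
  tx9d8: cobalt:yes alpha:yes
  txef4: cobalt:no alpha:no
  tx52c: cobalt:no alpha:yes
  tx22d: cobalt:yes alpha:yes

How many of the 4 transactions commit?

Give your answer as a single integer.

Answer: 2

Derivation:
tx9d8: all yes -> commit (commits=1)
txef4: no from cobalt, alpha -> abort (commits=1)
tx52c: no from cobalt -> abort (commits=1)
tx22d: all yes -> commit (commits=2)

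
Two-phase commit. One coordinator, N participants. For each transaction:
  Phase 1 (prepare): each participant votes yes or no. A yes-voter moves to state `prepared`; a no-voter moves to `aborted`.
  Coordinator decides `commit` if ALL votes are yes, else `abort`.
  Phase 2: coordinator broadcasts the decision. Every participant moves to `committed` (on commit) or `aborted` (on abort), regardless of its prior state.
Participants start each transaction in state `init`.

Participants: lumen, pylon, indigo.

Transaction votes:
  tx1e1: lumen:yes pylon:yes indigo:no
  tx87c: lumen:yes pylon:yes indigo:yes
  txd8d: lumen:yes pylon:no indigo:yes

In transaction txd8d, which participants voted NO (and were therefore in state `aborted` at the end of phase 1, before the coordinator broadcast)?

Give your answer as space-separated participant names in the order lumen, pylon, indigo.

Txn txd8d phase 1: lumen yes -> prepared; pylon no -> aborted; indigo yes -> prepared

Answer: pylon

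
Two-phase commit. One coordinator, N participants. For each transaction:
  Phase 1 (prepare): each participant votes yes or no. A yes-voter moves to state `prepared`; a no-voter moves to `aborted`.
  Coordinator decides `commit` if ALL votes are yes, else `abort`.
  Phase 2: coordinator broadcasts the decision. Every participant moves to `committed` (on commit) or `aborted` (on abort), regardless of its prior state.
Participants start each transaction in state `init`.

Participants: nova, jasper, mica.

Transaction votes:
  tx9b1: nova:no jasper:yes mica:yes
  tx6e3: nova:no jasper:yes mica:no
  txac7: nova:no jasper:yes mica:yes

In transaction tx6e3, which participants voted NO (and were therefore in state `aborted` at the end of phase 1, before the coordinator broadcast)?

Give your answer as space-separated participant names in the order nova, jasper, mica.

Answer: nova mica

Derivation:
Txn tx6e3 phase 1: nova no -> aborted; jasper yes -> prepared; mica no -> aborted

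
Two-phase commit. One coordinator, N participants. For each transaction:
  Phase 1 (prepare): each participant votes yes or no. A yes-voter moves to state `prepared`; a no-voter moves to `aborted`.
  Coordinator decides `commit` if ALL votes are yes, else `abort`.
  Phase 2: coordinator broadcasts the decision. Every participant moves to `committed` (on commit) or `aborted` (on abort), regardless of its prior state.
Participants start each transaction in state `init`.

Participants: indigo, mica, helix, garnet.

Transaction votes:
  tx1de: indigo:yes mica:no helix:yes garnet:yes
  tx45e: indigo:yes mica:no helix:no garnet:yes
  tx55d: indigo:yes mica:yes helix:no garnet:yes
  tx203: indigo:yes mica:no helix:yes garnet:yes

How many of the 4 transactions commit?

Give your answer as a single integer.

tx1de: no from mica -> abort (commits=0)
tx45e: no from mica, helix -> abort (commits=0)
tx55d: no from helix -> abort (commits=0)
tx203: no from mica -> abort (commits=0)

Answer: 0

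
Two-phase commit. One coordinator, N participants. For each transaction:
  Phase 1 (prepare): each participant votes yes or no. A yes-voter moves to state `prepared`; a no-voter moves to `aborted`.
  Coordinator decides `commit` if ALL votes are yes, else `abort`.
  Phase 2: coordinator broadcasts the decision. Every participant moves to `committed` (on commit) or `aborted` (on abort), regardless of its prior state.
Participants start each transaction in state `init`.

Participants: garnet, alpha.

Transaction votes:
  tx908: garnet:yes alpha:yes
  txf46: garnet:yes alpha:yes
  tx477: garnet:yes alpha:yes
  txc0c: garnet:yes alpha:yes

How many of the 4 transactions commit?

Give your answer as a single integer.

Answer: 4

Derivation:
tx908: all yes -> commit (commits=1)
txf46: all yes -> commit (commits=2)
tx477: all yes -> commit (commits=3)
txc0c: all yes -> commit (commits=4)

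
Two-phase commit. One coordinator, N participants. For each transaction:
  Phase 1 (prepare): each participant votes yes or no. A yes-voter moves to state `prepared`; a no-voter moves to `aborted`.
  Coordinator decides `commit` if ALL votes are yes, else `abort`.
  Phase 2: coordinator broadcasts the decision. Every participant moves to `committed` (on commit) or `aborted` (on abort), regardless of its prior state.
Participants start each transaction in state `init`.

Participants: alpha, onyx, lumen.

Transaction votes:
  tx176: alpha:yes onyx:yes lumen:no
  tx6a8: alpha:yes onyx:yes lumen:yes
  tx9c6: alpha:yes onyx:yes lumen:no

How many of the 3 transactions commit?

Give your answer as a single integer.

tx176: no from lumen -> abort (commits=0)
tx6a8: all yes -> commit (commits=1)
tx9c6: no from lumen -> abort (commits=1)

Answer: 1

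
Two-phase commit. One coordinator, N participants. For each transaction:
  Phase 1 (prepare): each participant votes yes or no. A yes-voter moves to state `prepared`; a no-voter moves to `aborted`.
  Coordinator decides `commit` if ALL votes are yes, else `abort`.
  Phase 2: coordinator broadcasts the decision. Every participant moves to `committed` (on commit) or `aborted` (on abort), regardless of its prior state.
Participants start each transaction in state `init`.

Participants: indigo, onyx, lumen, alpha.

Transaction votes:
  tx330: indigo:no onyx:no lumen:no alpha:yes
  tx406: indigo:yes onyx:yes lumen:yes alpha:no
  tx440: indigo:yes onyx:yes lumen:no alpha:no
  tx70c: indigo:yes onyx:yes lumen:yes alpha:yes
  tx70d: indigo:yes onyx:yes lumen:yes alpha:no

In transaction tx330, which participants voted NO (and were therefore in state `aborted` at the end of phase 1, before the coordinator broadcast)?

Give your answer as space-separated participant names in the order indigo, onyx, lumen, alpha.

Answer: indigo onyx lumen

Derivation:
Txn tx330 phase 1: indigo no -> aborted; onyx no -> aborted; lumen no -> aborted; alpha yes -> prepared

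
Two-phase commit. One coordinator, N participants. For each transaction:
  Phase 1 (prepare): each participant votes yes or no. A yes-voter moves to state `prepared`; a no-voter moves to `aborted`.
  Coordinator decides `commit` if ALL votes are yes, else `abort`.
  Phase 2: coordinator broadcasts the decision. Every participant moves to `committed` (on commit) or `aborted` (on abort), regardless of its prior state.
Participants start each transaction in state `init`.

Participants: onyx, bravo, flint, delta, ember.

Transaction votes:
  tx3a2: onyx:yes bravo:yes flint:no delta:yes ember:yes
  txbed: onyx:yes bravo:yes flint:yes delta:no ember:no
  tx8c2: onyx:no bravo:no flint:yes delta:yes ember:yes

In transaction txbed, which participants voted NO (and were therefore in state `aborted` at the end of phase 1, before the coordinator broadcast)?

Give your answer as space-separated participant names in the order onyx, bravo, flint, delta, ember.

Txn txbed phase 1: onyx yes -> prepared; bravo yes -> prepared; flint yes -> prepared; delta no -> aborted; ember no -> aborted

Answer: delta ember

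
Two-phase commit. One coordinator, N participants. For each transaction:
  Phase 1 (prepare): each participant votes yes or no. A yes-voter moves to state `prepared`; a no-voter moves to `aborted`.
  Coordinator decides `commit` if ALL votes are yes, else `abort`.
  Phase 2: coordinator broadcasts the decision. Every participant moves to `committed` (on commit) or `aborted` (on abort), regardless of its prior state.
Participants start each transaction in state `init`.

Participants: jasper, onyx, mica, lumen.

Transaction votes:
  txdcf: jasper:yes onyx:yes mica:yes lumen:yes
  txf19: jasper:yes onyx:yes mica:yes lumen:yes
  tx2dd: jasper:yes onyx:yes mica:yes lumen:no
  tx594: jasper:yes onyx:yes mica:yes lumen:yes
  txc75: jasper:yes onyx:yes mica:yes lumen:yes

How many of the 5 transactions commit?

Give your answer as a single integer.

txdcf: all yes -> commit (commits=1)
txf19: all yes -> commit (commits=2)
tx2dd: no from lumen -> abort (commits=2)
tx594: all yes -> commit (commits=3)
txc75: all yes -> commit (commits=4)

Answer: 4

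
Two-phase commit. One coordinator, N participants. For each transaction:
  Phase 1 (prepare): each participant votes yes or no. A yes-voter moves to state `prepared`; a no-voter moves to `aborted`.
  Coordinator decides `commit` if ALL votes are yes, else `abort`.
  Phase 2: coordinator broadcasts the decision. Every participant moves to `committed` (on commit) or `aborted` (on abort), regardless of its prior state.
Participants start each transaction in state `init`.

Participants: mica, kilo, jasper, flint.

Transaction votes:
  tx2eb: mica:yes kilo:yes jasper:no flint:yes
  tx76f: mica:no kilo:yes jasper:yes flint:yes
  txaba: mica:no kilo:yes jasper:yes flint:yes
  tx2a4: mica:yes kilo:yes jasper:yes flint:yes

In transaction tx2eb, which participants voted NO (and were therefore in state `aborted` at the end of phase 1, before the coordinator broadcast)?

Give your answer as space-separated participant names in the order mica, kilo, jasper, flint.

Answer: jasper

Derivation:
Txn tx2eb phase 1: mica yes -> prepared; kilo yes -> prepared; jasper no -> aborted; flint yes -> prepared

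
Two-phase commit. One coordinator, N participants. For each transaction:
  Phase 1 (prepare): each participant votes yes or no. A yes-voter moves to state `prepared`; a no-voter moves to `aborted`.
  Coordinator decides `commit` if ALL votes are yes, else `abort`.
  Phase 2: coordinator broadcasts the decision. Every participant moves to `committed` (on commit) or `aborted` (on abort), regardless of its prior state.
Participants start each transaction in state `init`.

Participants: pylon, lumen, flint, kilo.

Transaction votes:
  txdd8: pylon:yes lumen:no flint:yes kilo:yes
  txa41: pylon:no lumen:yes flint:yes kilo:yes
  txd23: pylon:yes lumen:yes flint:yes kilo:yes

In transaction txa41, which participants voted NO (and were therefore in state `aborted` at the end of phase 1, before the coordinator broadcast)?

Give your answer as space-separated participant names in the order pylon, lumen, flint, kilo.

Txn txa41 phase 1: pylon no -> aborted; lumen yes -> prepared; flint yes -> prepared; kilo yes -> prepared

Answer: pylon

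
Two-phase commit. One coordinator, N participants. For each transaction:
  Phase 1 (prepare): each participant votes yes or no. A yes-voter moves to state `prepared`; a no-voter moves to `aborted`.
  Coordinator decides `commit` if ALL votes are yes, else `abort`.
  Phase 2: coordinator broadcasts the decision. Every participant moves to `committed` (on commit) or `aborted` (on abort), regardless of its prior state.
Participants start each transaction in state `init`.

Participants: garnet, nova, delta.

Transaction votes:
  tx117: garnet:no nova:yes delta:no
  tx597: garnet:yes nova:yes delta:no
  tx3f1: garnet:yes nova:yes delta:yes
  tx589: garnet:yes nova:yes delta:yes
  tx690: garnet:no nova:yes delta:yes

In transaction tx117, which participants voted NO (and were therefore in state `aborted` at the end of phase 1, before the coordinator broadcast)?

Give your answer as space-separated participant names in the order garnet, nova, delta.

Txn tx117 phase 1: garnet no -> aborted; nova yes -> prepared; delta no -> aborted

Answer: garnet delta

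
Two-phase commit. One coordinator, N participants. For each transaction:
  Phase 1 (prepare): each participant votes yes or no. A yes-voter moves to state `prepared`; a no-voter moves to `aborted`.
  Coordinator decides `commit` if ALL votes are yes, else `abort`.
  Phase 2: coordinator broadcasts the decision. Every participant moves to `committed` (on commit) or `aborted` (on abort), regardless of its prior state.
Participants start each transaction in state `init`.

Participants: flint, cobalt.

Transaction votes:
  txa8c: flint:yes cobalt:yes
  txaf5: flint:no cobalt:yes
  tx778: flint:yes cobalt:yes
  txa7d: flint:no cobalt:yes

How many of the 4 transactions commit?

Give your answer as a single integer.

Answer: 2

Derivation:
txa8c: all yes -> commit (commits=1)
txaf5: no from flint -> abort (commits=1)
tx778: all yes -> commit (commits=2)
txa7d: no from flint -> abort (commits=2)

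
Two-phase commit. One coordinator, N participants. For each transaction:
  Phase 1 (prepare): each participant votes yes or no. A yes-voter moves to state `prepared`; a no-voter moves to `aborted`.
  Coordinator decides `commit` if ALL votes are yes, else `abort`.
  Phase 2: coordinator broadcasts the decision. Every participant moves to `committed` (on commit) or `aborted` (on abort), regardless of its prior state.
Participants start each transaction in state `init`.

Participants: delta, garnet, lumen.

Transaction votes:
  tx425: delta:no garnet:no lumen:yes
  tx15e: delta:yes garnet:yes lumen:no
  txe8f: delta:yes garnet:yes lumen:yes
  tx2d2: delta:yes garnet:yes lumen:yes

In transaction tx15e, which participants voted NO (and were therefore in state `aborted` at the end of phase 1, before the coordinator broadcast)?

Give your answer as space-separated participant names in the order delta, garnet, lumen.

Txn tx15e phase 1: delta yes -> prepared; garnet yes -> prepared; lumen no -> aborted

Answer: lumen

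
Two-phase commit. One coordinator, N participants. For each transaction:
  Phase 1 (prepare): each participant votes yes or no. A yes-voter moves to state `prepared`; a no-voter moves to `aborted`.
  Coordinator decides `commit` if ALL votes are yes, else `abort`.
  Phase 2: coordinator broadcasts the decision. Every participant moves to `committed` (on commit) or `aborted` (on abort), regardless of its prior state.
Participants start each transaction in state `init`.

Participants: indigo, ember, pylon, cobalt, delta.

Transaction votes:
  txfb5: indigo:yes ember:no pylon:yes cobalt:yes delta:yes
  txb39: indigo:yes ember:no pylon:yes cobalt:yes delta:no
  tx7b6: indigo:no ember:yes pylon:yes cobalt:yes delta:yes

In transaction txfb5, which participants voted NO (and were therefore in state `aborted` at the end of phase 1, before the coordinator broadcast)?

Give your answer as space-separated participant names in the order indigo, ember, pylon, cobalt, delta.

Txn txfb5 phase 1: indigo yes -> prepared; ember no -> aborted; pylon yes -> prepared; cobalt yes -> prepared; delta yes -> prepared

Answer: ember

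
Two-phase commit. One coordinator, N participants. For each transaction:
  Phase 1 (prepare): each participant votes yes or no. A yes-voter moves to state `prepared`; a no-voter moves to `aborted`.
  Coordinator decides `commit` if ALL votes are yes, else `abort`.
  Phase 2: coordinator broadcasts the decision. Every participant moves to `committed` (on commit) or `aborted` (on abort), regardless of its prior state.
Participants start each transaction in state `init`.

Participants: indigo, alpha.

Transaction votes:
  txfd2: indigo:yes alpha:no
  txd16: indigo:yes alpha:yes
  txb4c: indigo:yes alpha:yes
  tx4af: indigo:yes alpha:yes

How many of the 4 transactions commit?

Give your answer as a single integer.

Answer: 3

Derivation:
txfd2: no from alpha -> abort (commits=0)
txd16: all yes -> commit (commits=1)
txb4c: all yes -> commit (commits=2)
tx4af: all yes -> commit (commits=3)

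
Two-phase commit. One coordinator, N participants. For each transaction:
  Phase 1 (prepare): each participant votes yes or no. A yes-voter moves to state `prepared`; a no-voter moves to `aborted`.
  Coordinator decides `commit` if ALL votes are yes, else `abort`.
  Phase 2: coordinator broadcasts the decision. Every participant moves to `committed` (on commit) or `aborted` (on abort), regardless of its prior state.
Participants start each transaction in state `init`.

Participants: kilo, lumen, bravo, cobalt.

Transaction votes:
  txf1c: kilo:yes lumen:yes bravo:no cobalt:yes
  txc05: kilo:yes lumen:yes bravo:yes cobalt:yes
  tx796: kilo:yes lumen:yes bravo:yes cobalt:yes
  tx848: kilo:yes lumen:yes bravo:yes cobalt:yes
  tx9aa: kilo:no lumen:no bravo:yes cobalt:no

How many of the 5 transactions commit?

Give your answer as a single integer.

txf1c: no from bravo -> abort (commits=0)
txc05: all yes -> commit (commits=1)
tx796: all yes -> commit (commits=2)
tx848: all yes -> commit (commits=3)
tx9aa: no from kilo, lumen, cobalt -> abort (commits=3)

Answer: 3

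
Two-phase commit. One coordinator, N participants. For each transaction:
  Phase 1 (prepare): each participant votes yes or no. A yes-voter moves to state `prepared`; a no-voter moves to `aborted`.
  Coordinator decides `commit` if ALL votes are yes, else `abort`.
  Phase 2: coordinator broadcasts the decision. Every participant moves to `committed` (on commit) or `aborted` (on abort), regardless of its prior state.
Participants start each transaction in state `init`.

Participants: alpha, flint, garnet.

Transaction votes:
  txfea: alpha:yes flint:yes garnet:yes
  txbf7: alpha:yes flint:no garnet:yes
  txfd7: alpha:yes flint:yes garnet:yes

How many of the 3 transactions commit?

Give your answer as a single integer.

Answer: 2

Derivation:
txfea: all yes -> commit (commits=1)
txbf7: no from flint -> abort (commits=1)
txfd7: all yes -> commit (commits=2)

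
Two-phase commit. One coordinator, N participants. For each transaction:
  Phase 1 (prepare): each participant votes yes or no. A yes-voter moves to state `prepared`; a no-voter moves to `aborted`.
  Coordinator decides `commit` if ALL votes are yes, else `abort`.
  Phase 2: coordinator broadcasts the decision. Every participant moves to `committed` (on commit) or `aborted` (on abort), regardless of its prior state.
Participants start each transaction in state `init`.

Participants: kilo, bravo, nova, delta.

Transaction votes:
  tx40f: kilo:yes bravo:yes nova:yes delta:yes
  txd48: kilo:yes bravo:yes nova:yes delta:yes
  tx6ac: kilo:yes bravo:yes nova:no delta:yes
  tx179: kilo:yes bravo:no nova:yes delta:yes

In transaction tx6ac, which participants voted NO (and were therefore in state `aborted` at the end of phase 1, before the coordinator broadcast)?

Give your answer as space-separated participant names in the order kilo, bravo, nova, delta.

Txn tx6ac phase 1: kilo yes -> prepared; bravo yes -> prepared; nova no -> aborted; delta yes -> prepared

Answer: nova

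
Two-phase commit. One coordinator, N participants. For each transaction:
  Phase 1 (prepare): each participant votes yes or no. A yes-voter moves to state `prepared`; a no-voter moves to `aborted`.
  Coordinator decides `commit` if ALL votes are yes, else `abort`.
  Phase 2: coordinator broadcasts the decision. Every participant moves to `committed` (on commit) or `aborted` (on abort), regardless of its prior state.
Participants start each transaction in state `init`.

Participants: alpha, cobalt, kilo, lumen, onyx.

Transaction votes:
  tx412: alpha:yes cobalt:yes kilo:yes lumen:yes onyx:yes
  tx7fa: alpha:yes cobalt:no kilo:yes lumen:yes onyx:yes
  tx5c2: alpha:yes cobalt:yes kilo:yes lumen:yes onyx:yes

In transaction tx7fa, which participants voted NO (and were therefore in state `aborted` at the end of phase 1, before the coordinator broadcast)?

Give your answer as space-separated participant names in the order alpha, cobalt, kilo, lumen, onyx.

Answer: cobalt

Derivation:
Txn tx7fa phase 1: alpha yes -> prepared; cobalt no -> aborted; kilo yes -> prepared; lumen yes -> prepared; onyx yes -> prepared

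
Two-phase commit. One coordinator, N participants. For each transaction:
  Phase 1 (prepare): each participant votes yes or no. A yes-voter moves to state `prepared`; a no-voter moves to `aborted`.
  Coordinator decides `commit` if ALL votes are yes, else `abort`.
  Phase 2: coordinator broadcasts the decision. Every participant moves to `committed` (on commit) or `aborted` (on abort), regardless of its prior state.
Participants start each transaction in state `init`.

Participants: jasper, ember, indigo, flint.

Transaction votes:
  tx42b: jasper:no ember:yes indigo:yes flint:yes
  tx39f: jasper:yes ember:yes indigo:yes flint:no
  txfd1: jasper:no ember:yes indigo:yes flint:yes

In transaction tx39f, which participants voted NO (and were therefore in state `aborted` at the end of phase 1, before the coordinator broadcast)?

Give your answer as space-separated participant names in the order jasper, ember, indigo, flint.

Answer: flint

Derivation:
Txn tx39f phase 1: jasper yes -> prepared; ember yes -> prepared; indigo yes -> prepared; flint no -> aborted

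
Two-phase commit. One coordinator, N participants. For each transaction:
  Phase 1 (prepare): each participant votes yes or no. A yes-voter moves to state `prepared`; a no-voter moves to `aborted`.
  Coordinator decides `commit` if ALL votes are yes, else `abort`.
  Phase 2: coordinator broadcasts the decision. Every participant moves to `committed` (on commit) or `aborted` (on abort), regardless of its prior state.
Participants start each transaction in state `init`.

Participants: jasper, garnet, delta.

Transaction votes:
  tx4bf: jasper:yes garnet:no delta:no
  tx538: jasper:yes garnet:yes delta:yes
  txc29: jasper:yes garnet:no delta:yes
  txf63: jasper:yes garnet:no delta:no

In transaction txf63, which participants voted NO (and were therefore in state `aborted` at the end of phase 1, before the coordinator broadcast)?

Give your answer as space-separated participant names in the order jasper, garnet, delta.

Answer: garnet delta

Derivation:
Txn txf63 phase 1: jasper yes -> prepared; garnet no -> aborted; delta no -> aborted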